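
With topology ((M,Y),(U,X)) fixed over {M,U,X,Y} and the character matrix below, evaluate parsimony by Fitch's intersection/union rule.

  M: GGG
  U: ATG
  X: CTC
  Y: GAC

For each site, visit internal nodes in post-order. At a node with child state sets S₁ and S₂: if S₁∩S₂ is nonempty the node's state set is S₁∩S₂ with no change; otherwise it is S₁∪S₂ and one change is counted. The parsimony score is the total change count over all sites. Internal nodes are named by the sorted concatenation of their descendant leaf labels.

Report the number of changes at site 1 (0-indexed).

2

MY@0: {G} ∩ {G} = {G} (intersection, +0)
UX@0: {A} ∪ {C} = {A,C} (union, +1)
MUXY@0: {G} ∪ {A,C} = {A,C,G} (union, +1)
MY@1: {G} ∪ {A} = {A,G} (union, +1)
UX@1: {T} ∩ {T} = {T} (intersection, +0)
MUXY@1: {A,G} ∪ {T} = {A,G,T} (union, +1)
MY@2: {G} ∪ {C} = {C,G} (union, +1)
UX@2: {G} ∪ {C} = {C,G} (union, +1)
MUXY@2: {C,G} ∩ {C,G} = {C,G} (intersection, +0)
per-site changes: [2, 2, 2]; total = 6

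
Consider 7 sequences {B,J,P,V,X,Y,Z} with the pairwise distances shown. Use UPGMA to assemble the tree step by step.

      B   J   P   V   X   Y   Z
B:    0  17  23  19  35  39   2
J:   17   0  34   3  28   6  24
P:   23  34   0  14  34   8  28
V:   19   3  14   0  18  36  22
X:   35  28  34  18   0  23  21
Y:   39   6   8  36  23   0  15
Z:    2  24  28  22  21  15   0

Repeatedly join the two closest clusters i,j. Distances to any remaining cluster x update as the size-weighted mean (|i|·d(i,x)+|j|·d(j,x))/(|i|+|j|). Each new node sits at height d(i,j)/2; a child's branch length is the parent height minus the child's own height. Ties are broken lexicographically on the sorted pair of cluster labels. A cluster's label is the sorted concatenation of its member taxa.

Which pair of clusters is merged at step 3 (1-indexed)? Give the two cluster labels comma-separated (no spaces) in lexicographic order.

P,Y

step 1: merge (B,Z) at d=2; branch lengths B→1, Z→1; new cluster BZ
  updated: d(BZ,J)=41/2, d(BZ,P)=51/2, d(BZ,V)=41/2, d(BZ,X)=28, d(BZ,Y)=27
step 2: merge (J,V) at d=3; branch lengths J→3/2, V→3/2; new cluster JV
  updated: d(BZ,JV)=41/2, d(JV,P)=24, d(JV,X)=23, d(JV,Y)=21
step 3: merge (P,Y) at d=8; branch lengths P→4, Y→4; new cluster PY
  updated: d(BZ,PY)=105/4, d(JV,PY)=45/2, d(PY,X)=57/2
step 4: merge (BZ,JV) at d=41/2; branch lengths BZ→37/4, JV→35/4; new cluster BJVZ
  updated: d(BJVZ,PY)=195/8, d(BJVZ,X)=51/2
step 5: merge (BJVZ,PY) at d=195/8; branch lengths BJVZ→31/16, PY→131/16; new cluster BJPVYZ
  updated: d(BJPVYZ,X)=53/2
step 6: merge (BJPVYZ,X) at d=53/2; branch lengths BJPVYZ→17/16, X→53/4; new cluster BJPVXYZ
final tree: ((((B:1,Z:1):37/4,(J:3/2,V:3/2):35/4):31/16,(P:4,Y:4):131/16):17/16,X:53/4)
total length: 887/16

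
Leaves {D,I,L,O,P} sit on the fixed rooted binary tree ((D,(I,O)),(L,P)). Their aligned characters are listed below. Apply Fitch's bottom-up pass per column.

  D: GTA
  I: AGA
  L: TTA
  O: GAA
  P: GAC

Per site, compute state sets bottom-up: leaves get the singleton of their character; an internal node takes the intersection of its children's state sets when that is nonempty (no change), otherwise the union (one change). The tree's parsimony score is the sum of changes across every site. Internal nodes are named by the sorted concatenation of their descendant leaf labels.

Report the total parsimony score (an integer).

6

IO@0: {A} ∪ {G} = {A,G} (union, +1)
DIO@0: {G} ∩ {A,G} = {G} (intersection, +0)
LP@0: {T} ∪ {G} = {G,T} (union, +1)
DILOP@0: {G} ∩ {G,T} = {G} (intersection, +0)
IO@1: {G} ∪ {A} = {A,G} (union, +1)
DIO@1: {T} ∪ {A,G} = {A,G,T} (union, +1)
LP@1: {T} ∪ {A} = {A,T} (union, +1)
DILOP@1: {A,G,T} ∩ {A,T} = {A,T} (intersection, +0)
IO@2: {A} ∩ {A} = {A} (intersection, +0)
DIO@2: {A} ∩ {A} = {A} (intersection, +0)
LP@2: {A} ∪ {C} = {A,C} (union, +1)
DILOP@2: {A} ∩ {A,C} = {A} (intersection, +0)
per-site changes: [2, 3, 1]; total = 6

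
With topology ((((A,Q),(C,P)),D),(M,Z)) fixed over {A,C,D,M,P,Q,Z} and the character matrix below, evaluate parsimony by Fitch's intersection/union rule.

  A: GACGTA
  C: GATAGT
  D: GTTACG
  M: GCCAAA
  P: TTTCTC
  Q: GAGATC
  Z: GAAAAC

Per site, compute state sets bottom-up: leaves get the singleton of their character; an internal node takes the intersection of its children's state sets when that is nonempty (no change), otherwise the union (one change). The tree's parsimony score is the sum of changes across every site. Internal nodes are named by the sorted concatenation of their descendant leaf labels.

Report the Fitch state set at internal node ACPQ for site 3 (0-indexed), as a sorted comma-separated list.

A

AQ@0: {G} ∩ {G} = {G} (intersection, +0)
CP@0: {G} ∪ {T} = {G,T} (union, +1)
ACPQ@0: {G} ∩ {G,T} = {G} (intersection, +0)
ACDPQ@0: {G} ∩ {G} = {G} (intersection, +0)
MZ@0: {G} ∩ {G} = {G} (intersection, +0)
ACDMPQZ@0: {G} ∩ {G} = {G} (intersection, +0)
AQ@1: {A} ∩ {A} = {A} (intersection, +0)
CP@1: {A} ∪ {T} = {A,T} (union, +1)
ACPQ@1: {A} ∩ {A,T} = {A} (intersection, +0)
ACDPQ@1: {A} ∪ {T} = {A,T} (union, +1)
MZ@1: {C} ∪ {A} = {A,C} (union, +1)
ACDMPQZ@1: {A,T} ∩ {A,C} = {A} (intersection, +0)
AQ@2: {C} ∪ {G} = {C,G} (union, +1)
CP@2: {T} ∩ {T} = {T} (intersection, +0)
ACPQ@2: {C,G} ∪ {T} = {C,G,T} (union, +1)
ACDPQ@2: {C,G,T} ∩ {T} = {T} (intersection, +0)
MZ@2: {C} ∪ {A} = {A,C} (union, +1)
ACDMPQZ@2: {T} ∪ {A,C} = {A,C,T} (union, +1)
AQ@3: {G} ∪ {A} = {A,G} (union, +1)
CP@3: {A} ∪ {C} = {A,C} (union, +1)
ACPQ@3: {A,G} ∩ {A,C} = {A} (intersection, +0)
ACDPQ@3: {A} ∩ {A} = {A} (intersection, +0)
MZ@3: {A} ∩ {A} = {A} (intersection, +0)
ACDMPQZ@3: {A} ∩ {A} = {A} (intersection, +0)
AQ@4: {T} ∩ {T} = {T} (intersection, +0)
CP@4: {G} ∪ {T} = {G,T} (union, +1)
ACPQ@4: {T} ∩ {G,T} = {T} (intersection, +0)
ACDPQ@4: {T} ∪ {C} = {C,T} (union, +1)
MZ@4: {A} ∩ {A} = {A} (intersection, +0)
ACDMPQZ@4: {C,T} ∪ {A} = {A,C,T} (union, +1)
AQ@5: {A} ∪ {C} = {A,C} (union, +1)
CP@5: {T} ∪ {C} = {C,T} (union, +1)
ACPQ@5: {A,C} ∩ {C,T} = {C} (intersection, +0)
ACDPQ@5: {C} ∪ {G} = {C,G} (union, +1)
MZ@5: {A} ∪ {C} = {A,C} (union, +1)
ACDMPQZ@5: {C,G} ∩ {A,C} = {C} (intersection, +0)
per-site changes: [1, 3, 4, 2, 3, 4]; total = 17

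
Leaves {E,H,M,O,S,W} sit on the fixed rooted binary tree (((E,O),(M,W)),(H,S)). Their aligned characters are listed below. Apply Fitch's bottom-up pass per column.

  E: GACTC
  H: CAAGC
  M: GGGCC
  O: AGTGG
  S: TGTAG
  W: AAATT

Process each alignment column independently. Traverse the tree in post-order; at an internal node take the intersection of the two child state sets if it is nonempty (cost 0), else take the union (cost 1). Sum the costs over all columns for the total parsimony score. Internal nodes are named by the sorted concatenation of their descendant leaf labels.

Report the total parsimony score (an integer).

site 0, node EO: E={G} ∪ O={A} → {A,G} (+1)
site 0, node MW: M={G} ∪ W={A} → {A,G} (+1)
site 0, node EMOW: EO={A,G} ∩ MW={A,G} → {A,G} (+0)
site 0, node HS: H={C} ∪ S={T} → {C,T} (+1)
site 0, node EHMOSW: EMOW={A,G} ∪ HS={C,T} → {A,C,G,T} (+1)
site 1, node EO: E={A} ∪ O={G} → {A,G} (+1)
site 1, node MW: M={G} ∪ W={A} → {A,G} (+1)
site 1, node EMOW: EO={A,G} ∩ MW={A,G} → {A,G} (+0)
site 1, node HS: H={A} ∪ S={G} → {A,G} (+1)
site 1, node EHMOSW: EMOW={A,G} ∩ HS={A,G} → {A,G} (+0)
site 2, node EO: E={C} ∪ O={T} → {C,T} (+1)
site 2, node MW: M={G} ∪ W={A} → {A,G} (+1)
site 2, node EMOW: EO={C,T} ∪ MW={A,G} → {A,C,G,T} (+1)
site 2, node HS: H={A} ∪ S={T} → {A,T} (+1)
site 2, node EHMOSW: EMOW={A,C,G,T} ∩ HS={A,T} → {A,T} (+0)
site 3, node EO: E={T} ∪ O={G} → {G,T} (+1)
site 3, node MW: M={C} ∪ W={T} → {C,T} (+1)
site 3, node EMOW: EO={G,T} ∩ MW={C,T} → {T} (+0)
site 3, node HS: H={G} ∪ S={A} → {A,G} (+1)
site 3, node EHMOSW: EMOW={T} ∪ HS={A,G} → {A,G,T} (+1)
site 4, node EO: E={C} ∪ O={G} → {C,G} (+1)
site 4, node MW: M={C} ∪ W={T} → {C,T} (+1)
site 4, node EMOW: EO={C,G} ∩ MW={C,T} → {C} (+0)
site 4, node HS: H={C} ∪ S={G} → {C,G} (+1)
site 4, node EHMOSW: EMOW={C} ∩ HS={C,G} → {C} (+0)
per-site changes: [4, 3, 4, 4, 3]; total = 18

18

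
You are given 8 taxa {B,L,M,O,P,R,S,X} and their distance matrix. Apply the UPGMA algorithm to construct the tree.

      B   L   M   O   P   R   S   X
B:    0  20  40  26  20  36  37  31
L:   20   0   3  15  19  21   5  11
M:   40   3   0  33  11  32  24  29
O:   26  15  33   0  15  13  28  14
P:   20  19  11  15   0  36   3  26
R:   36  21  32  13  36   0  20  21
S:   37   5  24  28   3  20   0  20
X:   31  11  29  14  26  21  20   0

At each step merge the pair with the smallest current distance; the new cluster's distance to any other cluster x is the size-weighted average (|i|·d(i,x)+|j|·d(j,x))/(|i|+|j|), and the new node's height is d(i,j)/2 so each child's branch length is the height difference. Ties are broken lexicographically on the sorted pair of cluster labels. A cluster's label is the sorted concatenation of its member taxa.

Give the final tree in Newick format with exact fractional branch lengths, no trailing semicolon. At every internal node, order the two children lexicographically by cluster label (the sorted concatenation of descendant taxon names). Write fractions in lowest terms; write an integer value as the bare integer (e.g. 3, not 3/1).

step 1: merge (L,M) at d=3; branch lengths L→3/2, M→3/2; new cluster LM
  updated: d(B,LM)=30, d(LM,O)=24, d(LM,P)=15, d(LM,R)=53/2, d(LM,S)=29/2, d(LM,X)=20
step 2: merge (P,S) at d=3; branch lengths P→3/2, S→3/2; new cluster PS
  updated: d(B,PS)=57/2, d(LM,PS)=59/4, d(O,PS)=43/2, d(PS,R)=28, d(PS,X)=23
step 3: merge (O,R) at d=13; branch lengths O→13/2, R→13/2; new cluster OR
  updated: d(B,OR)=31, d(LM,OR)=101/4, d(OR,PS)=99/4, d(OR,X)=35/2
step 4: merge (LM,PS) at d=59/4; branch lengths LM→47/8, PS→47/8; new cluster LMPS
  updated: d(B,LMPS)=117/4, d(LMPS,OR)=25, d(LMPS,X)=43/2
step 5: merge (OR,X) at d=35/2; branch lengths OR→9/4, X→35/4; new cluster ORX
  updated: d(B,ORX)=31, d(LMPS,ORX)=143/6
step 6: merge (LMPS,ORX) at d=143/6; branch lengths LMPS→109/24, ORX→19/6; new cluster LMOPRSX
  updated: d(B,LMOPRSX)=30
step 7: merge (B,LMOPRSX) at d=30; branch lengths B→15, LMOPRSX→37/12; new cluster BLMOPRSX
final tree: (B:15,(((L:3/2,M:3/2):47/8,(P:3/2,S:3/2):47/8):109/24,((O:13/2,R:13/2):9/4,X:35/4):19/6):37/12)
total length: 1621/24

(B:15,(((L:3/2,M:3/2):47/8,(P:3/2,S:3/2):47/8):109/24,((O:13/2,R:13/2):9/4,X:35/4):19/6):37/12)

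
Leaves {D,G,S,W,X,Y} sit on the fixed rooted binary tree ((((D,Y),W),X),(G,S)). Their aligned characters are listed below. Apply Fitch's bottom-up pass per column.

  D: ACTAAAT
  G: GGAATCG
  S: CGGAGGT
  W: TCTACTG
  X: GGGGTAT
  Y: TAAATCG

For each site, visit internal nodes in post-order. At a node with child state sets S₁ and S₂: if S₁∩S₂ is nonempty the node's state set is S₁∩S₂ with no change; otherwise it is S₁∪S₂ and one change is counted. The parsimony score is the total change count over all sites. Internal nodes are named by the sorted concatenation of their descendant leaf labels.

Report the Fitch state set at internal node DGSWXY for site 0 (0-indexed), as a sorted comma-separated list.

G

site 0, node DY: D={A} ∪ Y={T} → {A,T} (+1)
site 0, node DWY: DY={A,T} ∩ W={T} → {T} (+0)
site 0, node DWXY: DWY={T} ∪ X={G} → {G,T} (+1)
site 0, node GS: G={G} ∪ S={C} → {C,G} (+1)
site 0, node DGSWXY: DWXY={G,T} ∩ GS={C,G} → {G} (+0)
site 1, node DY: D={C} ∪ Y={A} → {A,C} (+1)
site 1, node DWY: DY={A,C} ∩ W={C} → {C} (+0)
site 1, node DWXY: DWY={C} ∪ X={G} → {C,G} (+1)
site 1, node GS: G={G} ∩ S={G} → {G} (+0)
site 1, node DGSWXY: DWXY={C,G} ∩ GS={G} → {G} (+0)
site 2, node DY: D={T} ∪ Y={A} → {A,T} (+1)
site 2, node DWY: DY={A,T} ∩ W={T} → {T} (+0)
site 2, node DWXY: DWY={T} ∪ X={G} → {G,T} (+1)
site 2, node GS: G={A} ∪ S={G} → {A,G} (+1)
site 2, node DGSWXY: DWXY={G,T} ∩ GS={A,G} → {G} (+0)
site 3, node DY: D={A} ∩ Y={A} → {A} (+0)
site 3, node DWY: DY={A} ∩ W={A} → {A} (+0)
site 3, node DWXY: DWY={A} ∪ X={G} → {A,G} (+1)
site 3, node GS: G={A} ∩ S={A} → {A} (+0)
site 3, node DGSWXY: DWXY={A,G} ∩ GS={A} → {A} (+0)
site 4, node DY: D={A} ∪ Y={T} → {A,T} (+1)
site 4, node DWY: DY={A,T} ∪ W={C} → {A,C,T} (+1)
site 4, node DWXY: DWY={A,C,T} ∩ X={T} → {T} (+0)
site 4, node GS: G={T} ∪ S={G} → {G,T} (+1)
site 4, node DGSWXY: DWXY={T} ∩ GS={G,T} → {T} (+0)
site 5, node DY: D={A} ∪ Y={C} → {A,C} (+1)
site 5, node DWY: DY={A,C} ∪ W={T} → {A,C,T} (+1)
site 5, node DWXY: DWY={A,C,T} ∩ X={A} → {A} (+0)
site 5, node GS: G={C} ∪ S={G} → {C,G} (+1)
site 5, node DGSWXY: DWXY={A} ∪ GS={C,G} → {A,C,G} (+1)
site 6, node DY: D={T} ∪ Y={G} → {G,T} (+1)
site 6, node DWY: DY={G,T} ∩ W={G} → {G} (+0)
site 6, node DWXY: DWY={G} ∪ X={T} → {G,T} (+1)
site 6, node GS: G={G} ∪ S={T} → {G,T} (+1)
site 6, node DGSWXY: DWXY={G,T} ∩ GS={G,T} → {G,T} (+0)
per-site changes: [3, 2, 3, 1, 3, 4, 3]; total = 19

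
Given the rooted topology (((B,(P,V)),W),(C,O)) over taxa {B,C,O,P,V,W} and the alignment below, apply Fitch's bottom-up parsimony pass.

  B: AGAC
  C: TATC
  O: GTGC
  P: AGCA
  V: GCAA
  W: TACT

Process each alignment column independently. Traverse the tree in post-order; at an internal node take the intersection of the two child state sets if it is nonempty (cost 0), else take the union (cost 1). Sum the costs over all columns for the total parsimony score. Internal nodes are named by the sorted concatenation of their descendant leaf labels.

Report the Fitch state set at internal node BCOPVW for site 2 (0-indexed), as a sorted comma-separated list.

site 0, node PV: P={A} ∪ V={G} → {A,G} (+1)
site 0, node BPV: B={A} ∩ PV={A,G} → {A} (+0)
site 0, node BPVW: BPV={A} ∪ W={T} → {A,T} (+1)
site 0, node CO: C={T} ∪ O={G} → {G,T} (+1)
site 0, node BCOPVW: BPVW={A,T} ∩ CO={G,T} → {T} (+0)
site 1, node PV: P={G} ∪ V={C} → {C,G} (+1)
site 1, node BPV: B={G} ∩ PV={C,G} → {G} (+0)
site 1, node BPVW: BPV={G} ∪ W={A} → {A,G} (+1)
site 1, node CO: C={A} ∪ O={T} → {A,T} (+1)
site 1, node BCOPVW: BPVW={A,G} ∩ CO={A,T} → {A} (+0)
site 2, node PV: P={C} ∪ V={A} → {A,C} (+1)
site 2, node BPV: B={A} ∩ PV={A,C} → {A} (+0)
site 2, node BPVW: BPV={A} ∪ W={C} → {A,C} (+1)
site 2, node CO: C={T} ∪ O={G} → {G,T} (+1)
site 2, node BCOPVW: BPVW={A,C} ∪ CO={G,T} → {A,C,G,T} (+1)
site 3, node PV: P={A} ∩ V={A} → {A} (+0)
site 3, node BPV: B={C} ∪ PV={A} → {A,C} (+1)
site 3, node BPVW: BPV={A,C} ∪ W={T} → {A,C,T} (+1)
site 3, node CO: C={C} ∩ O={C} → {C} (+0)
site 3, node BCOPVW: BPVW={A,C,T} ∩ CO={C} → {C} (+0)
per-site changes: [3, 3, 4, 2]; total = 12

A,C,G,T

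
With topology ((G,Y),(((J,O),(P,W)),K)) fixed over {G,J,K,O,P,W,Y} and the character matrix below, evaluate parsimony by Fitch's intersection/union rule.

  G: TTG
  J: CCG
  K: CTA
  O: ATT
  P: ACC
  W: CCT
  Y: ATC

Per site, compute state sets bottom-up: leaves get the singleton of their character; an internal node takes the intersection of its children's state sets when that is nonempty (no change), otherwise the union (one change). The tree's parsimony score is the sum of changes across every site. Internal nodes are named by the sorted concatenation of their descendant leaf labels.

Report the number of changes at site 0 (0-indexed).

GY@0: {T} ∪ {A} = {A,T} (union, +1)
JO@0: {C} ∪ {A} = {A,C} (union, +1)
PW@0: {A} ∪ {C} = {A,C} (union, +1)
JOPW@0: {A,C} ∩ {A,C} = {A,C} (intersection, +0)
JKOPW@0: {A,C} ∩ {C} = {C} (intersection, +0)
GJKOPWY@0: {A,T} ∪ {C} = {A,C,T} (union, +1)
GY@1: {T} ∩ {T} = {T} (intersection, +0)
JO@1: {C} ∪ {T} = {C,T} (union, +1)
PW@1: {C} ∩ {C} = {C} (intersection, +0)
JOPW@1: {C,T} ∩ {C} = {C} (intersection, +0)
JKOPW@1: {C} ∪ {T} = {C,T} (union, +1)
GJKOPWY@1: {T} ∩ {C,T} = {T} (intersection, +0)
GY@2: {G} ∪ {C} = {C,G} (union, +1)
JO@2: {G} ∪ {T} = {G,T} (union, +1)
PW@2: {C} ∪ {T} = {C,T} (union, +1)
JOPW@2: {G,T} ∩ {C,T} = {T} (intersection, +0)
JKOPW@2: {T} ∪ {A} = {A,T} (union, +1)
GJKOPWY@2: {C,G} ∪ {A,T} = {A,C,G,T} (union, +1)
per-site changes: [4, 2, 5]; total = 11

4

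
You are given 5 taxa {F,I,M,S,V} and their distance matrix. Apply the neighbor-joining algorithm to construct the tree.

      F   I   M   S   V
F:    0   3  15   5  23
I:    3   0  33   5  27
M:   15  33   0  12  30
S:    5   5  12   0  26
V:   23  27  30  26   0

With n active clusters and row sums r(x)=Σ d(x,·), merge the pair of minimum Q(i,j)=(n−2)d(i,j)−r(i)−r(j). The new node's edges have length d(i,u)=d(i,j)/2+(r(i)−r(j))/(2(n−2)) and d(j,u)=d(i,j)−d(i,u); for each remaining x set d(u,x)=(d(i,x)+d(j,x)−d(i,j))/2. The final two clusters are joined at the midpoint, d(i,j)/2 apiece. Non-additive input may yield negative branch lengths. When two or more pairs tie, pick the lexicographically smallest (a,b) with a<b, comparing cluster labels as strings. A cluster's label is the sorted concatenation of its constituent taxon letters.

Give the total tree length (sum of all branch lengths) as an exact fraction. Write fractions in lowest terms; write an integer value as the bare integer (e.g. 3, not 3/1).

1. join M+V (d=30, Q=-106) ⇒ MV; edges |M|=37/3, |V|=53/3
  updated: d(F,MV)=4, d(I,MV)=15, d(MV,S)=4
2. join F+I (d=3, Q=-29) ⇒ FI; edges |F|=-5/4, |I|=17/4
  updated: d(FI,MV)=8, d(FI,S)=7/2
3. join FI+MV (d=8, Q=-31/2) ⇒ FIMV; edges |FI|=15/4, |MV|=17/4
  updated: d(FIMV,S)=-1/4
4. join FIMV+S (d=-1/4) ⇒ FIMSV; edges |FIMV|=-1/8, |S|=-1/8
final tree: (((F:-5/4,I:17/4):15/4,(M:37/3,V:53/3):17/4):-1/8,S:-1/8)
total length: 163/4

163/4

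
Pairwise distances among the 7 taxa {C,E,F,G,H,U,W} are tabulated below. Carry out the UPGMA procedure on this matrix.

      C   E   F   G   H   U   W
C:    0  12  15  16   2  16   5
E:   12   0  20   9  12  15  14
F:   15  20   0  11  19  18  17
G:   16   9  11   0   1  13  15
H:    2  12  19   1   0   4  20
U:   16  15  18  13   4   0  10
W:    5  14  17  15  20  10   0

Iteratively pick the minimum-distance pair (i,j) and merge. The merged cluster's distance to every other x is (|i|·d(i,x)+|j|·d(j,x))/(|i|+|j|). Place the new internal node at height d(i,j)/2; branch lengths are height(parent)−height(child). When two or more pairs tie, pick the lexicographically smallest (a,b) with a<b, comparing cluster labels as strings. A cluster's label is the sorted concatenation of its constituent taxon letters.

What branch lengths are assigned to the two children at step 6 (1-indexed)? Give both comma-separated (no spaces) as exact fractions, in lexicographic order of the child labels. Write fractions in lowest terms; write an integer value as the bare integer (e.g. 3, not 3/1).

85/48,25/3

1. join G+H (d=1) ⇒ GH; edges |G|=1/2, |H|=1/2
  updated: d(C,GH)=9, d(E,GH)=21/2, d(F,GH)=15, d(GH,U)=17/2, d(GH,W)=35/2
2. join C+W (d=5) ⇒ CW; edges |C|=5/2, |W|=5/2
  updated: d(CW,E)=13, d(CW,F)=16, d(CW,GH)=53/4, d(CW,U)=13
3. join GH+U (d=17/2) ⇒ GHU; edges |GH|=15/4, |U|=17/4
  updated: d(CW,GHU)=79/6, d(E,GHU)=12, d(F,GHU)=16
4. join E+GHU (d=12) ⇒ EGHU; edges |E|=6, |GHU|=7/4
  updated: d(CW,EGHU)=105/8, d(EGHU,F)=17
5. join CW+EGHU (d=105/8) ⇒ CEGHUW; edges |CW|=65/16, |EGHU|=9/16
  updated: d(CEGHUW,F)=50/3
6. join CEGHUW+F (d=50/3) ⇒ CEFGHUW; edges |CEGHUW|=85/48, |F|=25/3
final tree: (((C:5/2,W:5/2):65/16,(E:6,((G:1/2,H:1/2):15/4,U:17/4):7/4):9/16):85/48,F:25/3)
total length: 1751/48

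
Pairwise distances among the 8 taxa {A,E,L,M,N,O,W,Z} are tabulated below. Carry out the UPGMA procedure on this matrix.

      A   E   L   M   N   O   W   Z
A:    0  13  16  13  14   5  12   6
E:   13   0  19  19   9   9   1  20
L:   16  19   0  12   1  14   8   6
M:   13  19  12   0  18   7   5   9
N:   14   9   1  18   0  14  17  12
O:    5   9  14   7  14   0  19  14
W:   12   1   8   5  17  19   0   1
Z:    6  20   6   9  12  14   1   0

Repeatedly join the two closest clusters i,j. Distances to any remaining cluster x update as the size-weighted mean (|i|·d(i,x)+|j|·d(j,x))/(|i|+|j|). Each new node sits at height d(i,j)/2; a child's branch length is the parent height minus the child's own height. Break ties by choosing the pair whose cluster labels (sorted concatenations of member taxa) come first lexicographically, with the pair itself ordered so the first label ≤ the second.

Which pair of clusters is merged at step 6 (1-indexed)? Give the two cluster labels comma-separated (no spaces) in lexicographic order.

EW,LNZ

1. join E+W (d=1) ⇒ EW; edges |E|=1/2, |W|=1/2
  updated: d(A,EW)=25/2, d(EW,L)=27/2, d(EW,M)=12, d(EW,N)=13, d(EW,O)=14, d(EW,Z)=21/2
2. join L+N (d=1) ⇒ LN; edges |L|=1/2, |N|=1/2
  updated: d(A,LN)=15, d(EW,LN)=53/4, d(LN,M)=15, d(LN,O)=14, d(LN,Z)=9
3. join A+O (d=5) ⇒ AO; edges |A|=5/2, |O|=5/2
  updated: d(AO,EW)=53/4, d(AO,LN)=29/2, d(AO,M)=10, d(AO,Z)=10
4. join LN+Z (d=9) ⇒ LNZ; edges |LN|=4, |Z|=9/2
  updated: d(AO,LNZ)=13, d(EW,LNZ)=37/3, d(LNZ,M)=13
5. join AO+M (d=10) ⇒ AMO; edges |AO|=5/2, |M|=5
  updated: d(AMO,EW)=77/6, d(AMO,LNZ)=13
6. join EW+LNZ (d=37/3) ⇒ ELNWZ; edges |EW|=17/3, |LNZ|=5/3
  updated: d(AMO,ELNWZ)=194/15
7. join AMO+ELNWZ (d=194/15) ⇒ AELMNOWZ; edges |AMO|=22/15, |ELNWZ|=3/10
final tree: (((A:5/2,O:5/2):5/2,M:5):22/15,((E:1/2,W:1/2):17/3,((L:1/2,N:1/2):4,Z:9/2):5/3):3/10)
total length: 321/10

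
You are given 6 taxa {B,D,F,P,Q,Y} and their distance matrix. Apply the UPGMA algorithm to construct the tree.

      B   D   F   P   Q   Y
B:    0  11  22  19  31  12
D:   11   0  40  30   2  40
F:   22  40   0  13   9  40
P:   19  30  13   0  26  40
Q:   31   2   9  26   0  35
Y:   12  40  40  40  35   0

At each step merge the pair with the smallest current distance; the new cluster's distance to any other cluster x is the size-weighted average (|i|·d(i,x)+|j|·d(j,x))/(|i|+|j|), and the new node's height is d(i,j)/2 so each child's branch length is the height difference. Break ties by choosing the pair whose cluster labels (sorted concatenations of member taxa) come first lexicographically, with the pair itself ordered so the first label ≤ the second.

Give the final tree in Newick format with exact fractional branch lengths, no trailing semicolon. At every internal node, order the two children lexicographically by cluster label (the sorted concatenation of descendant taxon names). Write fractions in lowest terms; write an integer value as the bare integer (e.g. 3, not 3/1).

1. join D+Q (d=2) ⇒ DQ; edges |D|=1, |Q|=1
  updated: d(B,DQ)=21, d(DQ,F)=49/2, d(DQ,P)=28, d(DQ,Y)=75/2
2. join B+Y (d=12) ⇒ BY; edges |B|=6, |Y|=6
  updated: d(BY,DQ)=117/4, d(BY,F)=31, d(BY,P)=59/2
3. join F+P (d=13) ⇒ FP; edges |F|=13/2, |P|=13/2
  updated: d(BY,FP)=121/4, d(DQ,FP)=105/4
4. join DQ+FP (d=105/4) ⇒ DFPQ; edges |DQ|=97/8, |FP|=53/8
  updated: d(BY,DFPQ)=119/4
5. join BY+DFPQ (d=119/4) ⇒ BDFPQY; edges |BY|=71/8, |DFPQ|=7/4
final tree: ((B:6,Y:6):71/8,((D:1,Q:1):97/8,(F:13/2,P:13/2):53/8):7/4)
total length: 451/8

((B:6,Y:6):71/8,((D:1,Q:1):97/8,(F:13/2,P:13/2):53/8):7/4)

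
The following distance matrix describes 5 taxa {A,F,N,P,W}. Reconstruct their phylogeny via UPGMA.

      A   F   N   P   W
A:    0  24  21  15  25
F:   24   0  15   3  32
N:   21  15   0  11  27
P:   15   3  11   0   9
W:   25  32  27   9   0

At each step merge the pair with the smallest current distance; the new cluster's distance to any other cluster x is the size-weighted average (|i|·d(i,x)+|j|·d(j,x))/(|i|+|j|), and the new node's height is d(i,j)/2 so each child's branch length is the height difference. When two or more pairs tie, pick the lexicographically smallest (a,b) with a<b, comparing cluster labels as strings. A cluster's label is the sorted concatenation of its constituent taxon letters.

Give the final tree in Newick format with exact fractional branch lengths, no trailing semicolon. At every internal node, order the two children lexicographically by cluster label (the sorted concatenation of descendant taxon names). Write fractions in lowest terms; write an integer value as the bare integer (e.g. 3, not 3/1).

step 1: merge (F,P) at d=3; branch lengths F→3/2, P→3/2; new cluster FP
  updated: d(A,FP)=39/2, d(FP,N)=13, d(FP,W)=41/2
step 2: merge (FP,N) at d=13; branch lengths FP→5, N→13/2; new cluster FNP
  updated: d(A,FNP)=20, d(FNP,W)=68/3
step 3: merge (A,FNP) at d=20; branch lengths A→10, FNP→7/2; new cluster AFNP
  updated: d(AFNP,W)=93/4
step 4: merge (AFNP,W) at d=93/4; branch lengths AFNP→13/8, W→93/8; new cluster AFNPW
final tree: ((A:10,((F:3/2,P:3/2):5,N:13/2):7/2):13/8,W:93/8)
total length: 165/4

((A:10,((F:3/2,P:3/2):5,N:13/2):7/2):13/8,W:93/8)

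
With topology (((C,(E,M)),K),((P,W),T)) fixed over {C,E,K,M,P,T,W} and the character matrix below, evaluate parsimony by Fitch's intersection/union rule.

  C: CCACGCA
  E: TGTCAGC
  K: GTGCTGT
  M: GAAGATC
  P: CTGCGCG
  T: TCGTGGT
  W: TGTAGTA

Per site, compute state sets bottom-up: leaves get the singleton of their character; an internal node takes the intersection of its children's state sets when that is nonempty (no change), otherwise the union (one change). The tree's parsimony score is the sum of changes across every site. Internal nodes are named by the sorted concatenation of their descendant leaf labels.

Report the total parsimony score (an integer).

25

[col 0] EM: children E:{T}, M:{G} ∪→ {G,T}; cost 1
[col 0] CEM: children C:{C}, EM:{G,T} ∪→ {C,G,T}; cost 1
[col 0] CEKM: children CEM:{C,G,T}, K:{G} ∩→ {G}; cost 0
[col 0] PW: children P:{C}, W:{T} ∪→ {C,T}; cost 1
[col 0] PTW: children PW:{C,T}, T:{T} ∩→ {T}; cost 0
[col 0] CEKMPTW: children CEKM:{G}, PTW:{T} ∪→ {G,T}; cost 1
[col 1] EM: children E:{G}, M:{A} ∪→ {A,G}; cost 1
[col 1] CEM: children C:{C}, EM:{A,G} ∪→ {A,C,G}; cost 1
[col 1] CEKM: children CEM:{A,C,G}, K:{T} ∪→ {A,C,G,T}; cost 1
[col 1] PW: children P:{T}, W:{G} ∪→ {G,T}; cost 1
[col 1] PTW: children PW:{G,T}, T:{C} ∪→ {C,G,T}; cost 1
[col 1] CEKMPTW: children CEKM:{A,C,G,T}, PTW:{C,G,T} ∩→ {C,G,T}; cost 0
[col 2] EM: children E:{T}, M:{A} ∪→ {A,T}; cost 1
[col 2] CEM: children C:{A}, EM:{A,T} ∩→ {A}; cost 0
[col 2] CEKM: children CEM:{A}, K:{G} ∪→ {A,G}; cost 1
[col 2] PW: children P:{G}, W:{T} ∪→ {G,T}; cost 1
[col 2] PTW: children PW:{G,T}, T:{G} ∩→ {G}; cost 0
[col 2] CEKMPTW: children CEKM:{A,G}, PTW:{G} ∩→ {G}; cost 0
[col 3] EM: children E:{C}, M:{G} ∪→ {C,G}; cost 1
[col 3] CEM: children C:{C}, EM:{C,G} ∩→ {C}; cost 0
[col 3] CEKM: children CEM:{C}, K:{C} ∩→ {C}; cost 0
[col 3] PW: children P:{C}, W:{A} ∪→ {A,C}; cost 1
[col 3] PTW: children PW:{A,C}, T:{T} ∪→ {A,C,T}; cost 1
[col 3] CEKMPTW: children CEKM:{C}, PTW:{A,C,T} ∩→ {C}; cost 0
[col 4] EM: children E:{A}, M:{A} ∩→ {A}; cost 0
[col 4] CEM: children C:{G}, EM:{A} ∪→ {A,G}; cost 1
[col 4] CEKM: children CEM:{A,G}, K:{T} ∪→ {A,G,T}; cost 1
[col 4] PW: children P:{G}, W:{G} ∩→ {G}; cost 0
[col 4] PTW: children PW:{G}, T:{G} ∩→ {G}; cost 0
[col 4] CEKMPTW: children CEKM:{A,G,T}, PTW:{G} ∩→ {G}; cost 0
[col 5] EM: children E:{G}, M:{T} ∪→ {G,T}; cost 1
[col 5] CEM: children C:{C}, EM:{G,T} ∪→ {C,G,T}; cost 1
[col 5] CEKM: children CEM:{C,G,T}, K:{G} ∩→ {G}; cost 0
[col 5] PW: children P:{C}, W:{T} ∪→ {C,T}; cost 1
[col 5] PTW: children PW:{C,T}, T:{G} ∪→ {C,G,T}; cost 1
[col 5] CEKMPTW: children CEKM:{G}, PTW:{C,G,T} ∩→ {G}; cost 0
[col 6] EM: children E:{C}, M:{C} ∩→ {C}; cost 0
[col 6] CEM: children C:{A}, EM:{C} ∪→ {A,C}; cost 1
[col 6] CEKM: children CEM:{A,C}, K:{T} ∪→ {A,C,T}; cost 1
[col 6] PW: children P:{G}, W:{A} ∪→ {A,G}; cost 1
[col 6] PTW: children PW:{A,G}, T:{T} ∪→ {A,G,T}; cost 1
[col 6] CEKMPTW: children CEKM:{A,C,T}, PTW:{A,G,T} ∩→ {A,T}; cost 0
per-site changes: [4, 5, 3, 3, 2, 4, 4]; total = 25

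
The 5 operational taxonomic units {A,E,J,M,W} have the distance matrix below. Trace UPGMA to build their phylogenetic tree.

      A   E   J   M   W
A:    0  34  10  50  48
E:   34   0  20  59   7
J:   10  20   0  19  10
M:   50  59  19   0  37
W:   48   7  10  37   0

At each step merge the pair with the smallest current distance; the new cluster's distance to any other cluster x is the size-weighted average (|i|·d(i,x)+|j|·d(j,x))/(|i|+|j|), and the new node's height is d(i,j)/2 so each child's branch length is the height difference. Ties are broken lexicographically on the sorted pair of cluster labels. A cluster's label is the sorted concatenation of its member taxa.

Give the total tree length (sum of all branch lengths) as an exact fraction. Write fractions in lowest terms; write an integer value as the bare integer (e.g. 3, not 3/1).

255/4

iteration 1: select E,W (d=7); attach at lengths (7/2, 7/2); label the merged cluster EW
  updated: d(A,EW)=41, d(EW,J)=15, d(EW,M)=48
iteration 2: select A,J (d=10); attach at lengths (5, 5); label the merged cluster AJ
  updated: d(AJ,EW)=28, d(AJ,M)=69/2
iteration 3: select AJ,EW (d=28); attach at lengths (9, 21/2); label the merged cluster AEJW
  updated: d(AEJW,M)=165/4
iteration 4: select AEJW,M (d=165/4); attach at lengths (53/8, 165/8); label the merged cluster AEJMW
final tree: (((A:5,J:5):9,(E:7/2,W:7/2):21/2):53/8,M:165/8)
total length: 255/4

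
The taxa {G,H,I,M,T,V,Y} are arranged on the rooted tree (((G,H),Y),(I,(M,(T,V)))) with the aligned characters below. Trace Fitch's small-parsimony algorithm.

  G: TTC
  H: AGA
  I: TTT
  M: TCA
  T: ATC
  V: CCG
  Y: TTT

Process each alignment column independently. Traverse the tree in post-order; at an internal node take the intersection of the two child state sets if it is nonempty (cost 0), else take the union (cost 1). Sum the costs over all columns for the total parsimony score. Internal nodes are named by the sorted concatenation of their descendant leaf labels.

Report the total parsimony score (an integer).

11

GH@0: {T} ∪ {A} = {A,T} (union, +1)
GHY@0: {A,T} ∩ {T} = {T} (intersection, +0)
TV@0: {A} ∪ {C} = {A,C} (union, +1)
MTV@0: {T} ∪ {A,C} = {A,C,T} (union, +1)
IMTV@0: {T} ∩ {A,C,T} = {T} (intersection, +0)
GHIMTVY@0: {T} ∩ {T} = {T} (intersection, +0)
GH@1: {T} ∪ {G} = {G,T} (union, +1)
GHY@1: {G,T} ∩ {T} = {T} (intersection, +0)
TV@1: {T} ∪ {C} = {C,T} (union, +1)
MTV@1: {C} ∩ {C,T} = {C} (intersection, +0)
IMTV@1: {T} ∪ {C} = {C,T} (union, +1)
GHIMTVY@1: {T} ∩ {C,T} = {T} (intersection, +0)
GH@2: {C} ∪ {A} = {A,C} (union, +1)
GHY@2: {A,C} ∪ {T} = {A,C,T} (union, +1)
TV@2: {C} ∪ {G} = {C,G} (union, +1)
MTV@2: {A} ∪ {C,G} = {A,C,G} (union, +1)
IMTV@2: {T} ∪ {A,C,G} = {A,C,G,T} (union, +1)
GHIMTVY@2: {A,C,T} ∩ {A,C,G,T} = {A,C,T} (intersection, +0)
per-site changes: [3, 3, 5]; total = 11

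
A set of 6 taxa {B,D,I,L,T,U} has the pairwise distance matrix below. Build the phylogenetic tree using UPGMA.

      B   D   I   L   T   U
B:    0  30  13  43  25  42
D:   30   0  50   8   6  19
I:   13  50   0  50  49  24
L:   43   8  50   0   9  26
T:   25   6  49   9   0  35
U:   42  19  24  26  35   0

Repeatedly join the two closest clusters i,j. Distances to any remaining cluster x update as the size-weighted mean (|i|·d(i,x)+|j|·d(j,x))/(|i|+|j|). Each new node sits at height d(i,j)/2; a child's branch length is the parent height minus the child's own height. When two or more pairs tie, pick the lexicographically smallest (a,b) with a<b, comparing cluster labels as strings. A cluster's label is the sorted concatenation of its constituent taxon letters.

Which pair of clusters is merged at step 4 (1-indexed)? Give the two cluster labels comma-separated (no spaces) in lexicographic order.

DLT,U

iteration 1: select D,T (d=6); attach at lengths (3, 3); label the merged cluster DT
  updated: d(B,DT)=55/2, d(DT,I)=99/2, d(DT,L)=17/2, d(DT,U)=27
iteration 2: select DT,L (d=17/2); attach at lengths (5/4, 17/4); label the merged cluster DLT
  updated: d(B,DLT)=98/3, d(DLT,I)=149/3, d(DLT,U)=80/3
iteration 3: select B,I (d=13); attach at lengths (13/2, 13/2); label the merged cluster BI
  updated: d(BI,DLT)=247/6, d(BI,U)=33
iteration 4: select DLT,U (d=80/3); attach at lengths (109/12, 40/3); label the merged cluster DLTU
  updated: d(BI,DLTU)=313/8
iteration 5: select BI,DLTU (d=313/8); attach at lengths (209/16, 299/48); label the merged cluster BDILTU
final tree: ((B:13/2,I:13/2):209/16,(((D:3,T:3):5/4,L:17/4):109/12,U:40/3):299/48)
total length: 1589/24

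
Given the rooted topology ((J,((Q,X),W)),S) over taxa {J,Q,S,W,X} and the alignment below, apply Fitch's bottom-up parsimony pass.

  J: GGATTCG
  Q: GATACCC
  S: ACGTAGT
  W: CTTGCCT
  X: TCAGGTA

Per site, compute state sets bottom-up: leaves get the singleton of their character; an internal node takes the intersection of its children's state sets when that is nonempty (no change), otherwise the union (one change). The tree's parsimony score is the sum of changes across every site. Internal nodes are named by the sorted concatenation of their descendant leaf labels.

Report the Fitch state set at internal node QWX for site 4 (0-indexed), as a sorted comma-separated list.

C

[col 0] QX: children Q:{G}, X:{T} ∪→ {G,T}; cost 1
[col 0] QWX: children QX:{G,T}, W:{C} ∪→ {C,G,T}; cost 1
[col 0] JQWX: children J:{G}, QWX:{C,G,T} ∩→ {G}; cost 0
[col 0] JQSWX: children JQWX:{G}, S:{A} ∪→ {A,G}; cost 1
[col 1] QX: children Q:{A}, X:{C} ∪→ {A,C}; cost 1
[col 1] QWX: children QX:{A,C}, W:{T} ∪→ {A,C,T}; cost 1
[col 1] JQWX: children J:{G}, QWX:{A,C,T} ∪→ {A,C,G,T}; cost 1
[col 1] JQSWX: children JQWX:{A,C,G,T}, S:{C} ∩→ {C}; cost 0
[col 2] QX: children Q:{T}, X:{A} ∪→ {A,T}; cost 1
[col 2] QWX: children QX:{A,T}, W:{T} ∩→ {T}; cost 0
[col 2] JQWX: children J:{A}, QWX:{T} ∪→ {A,T}; cost 1
[col 2] JQSWX: children JQWX:{A,T}, S:{G} ∪→ {A,G,T}; cost 1
[col 3] QX: children Q:{A}, X:{G} ∪→ {A,G}; cost 1
[col 3] QWX: children QX:{A,G}, W:{G} ∩→ {G}; cost 0
[col 3] JQWX: children J:{T}, QWX:{G} ∪→ {G,T}; cost 1
[col 3] JQSWX: children JQWX:{G,T}, S:{T} ∩→ {T}; cost 0
[col 4] QX: children Q:{C}, X:{G} ∪→ {C,G}; cost 1
[col 4] QWX: children QX:{C,G}, W:{C} ∩→ {C}; cost 0
[col 4] JQWX: children J:{T}, QWX:{C} ∪→ {C,T}; cost 1
[col 4] JQSWX: children JQWX:{C,T}, S:{A} ∪→ {A,C,T}; cost 1
[col 5] QX: children Q:{C}, X:{T} ∪→ {C,T}; cost 1
[col 5] QWX: children QX:{C,T}, W:{C} ∩→ {C}; cost 0
[col 5] JQWX: children J:{C}, QWX:{C} ∩→ {C}; cost 0
[col 5] JQSWX: children JQWX:{C}, S:{G} ∪→ {C,G}; cost 1
[col 6] QX: children Q:{C}, X:{A} ∪→ {A,C}; cost 1
[col 6] QWX: children QX:{A,C}, W:{T} ∪→ {A,C,T}; cost 1
[col 6] JQWX: children J:{G}, QWX:{A,C,T} ∪→ {A,C,G,T}; cost 1
[col 6] JQSWX: children JQWX:{A,C,G,T}, S:{T} ∩→ {T}; cost 0
per-site changes: [3, 3, 3, 2, 3, 2, 3]; total = 19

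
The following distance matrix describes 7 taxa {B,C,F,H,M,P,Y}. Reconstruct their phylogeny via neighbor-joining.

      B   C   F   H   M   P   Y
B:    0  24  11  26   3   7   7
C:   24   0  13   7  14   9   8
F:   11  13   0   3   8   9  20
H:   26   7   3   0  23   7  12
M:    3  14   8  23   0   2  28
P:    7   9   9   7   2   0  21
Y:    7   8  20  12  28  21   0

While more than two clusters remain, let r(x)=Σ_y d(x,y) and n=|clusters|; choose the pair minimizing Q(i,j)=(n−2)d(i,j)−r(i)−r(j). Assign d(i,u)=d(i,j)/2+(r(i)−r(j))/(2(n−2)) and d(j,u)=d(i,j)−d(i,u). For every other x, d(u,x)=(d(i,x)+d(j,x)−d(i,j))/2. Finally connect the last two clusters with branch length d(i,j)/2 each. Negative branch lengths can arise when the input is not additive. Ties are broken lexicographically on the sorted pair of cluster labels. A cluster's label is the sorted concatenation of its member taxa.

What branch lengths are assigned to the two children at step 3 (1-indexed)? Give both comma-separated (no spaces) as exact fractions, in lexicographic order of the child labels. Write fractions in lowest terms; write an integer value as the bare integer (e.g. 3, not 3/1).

step 1: merge (B,M) at d=3, Q=-141; branch lengths B→3/2, M→3/2; new cluster BM
  updated: d(BM,C)=35/2, d(BM,F)=8, d(BM,H)=23, d(BM,P)=3, d(BM,Y)=16
step 2: merge (BM,P) at d=3, Q=-209/2; branch lengths BM→61/16, P→-13/16; new cluster BMP
  updated: d(BMP,C)=47/4, d(BMP,F)=7, d(BMP,H)=27/2, d(BMP,Y)=17
step 3: merge (C,Y) at d=8, Q=-291/4; branch lengths C→9/8, Y→55/8; new cluster CY
  updated: d(BMP,CY)=83/8, d(CY,F)=25/2, d(CY,H)=11/2
step 4: merge (BMP,F) at d=7, Q=-315/8; branch lengths BMP→179/32, F→45/32; new cluster BFMP
  updated: d(BFMP,CY)=127/16, d(BFMP,H)=19/4
step 5: merge (BFMP,CY) at d=127/16, Q=-291/16; branch lengths BFMP→115/32, CY→139/32; new cluster BCFMPY
  updated: d(BCFMPY,H)=37/32
step 6: merge (BCFMPY,H) at d=37/32; branch lengths BCFMPY→37/64, H→37/64; new cluster BCFHMPY
final tree: (((((B:3/2,M:3/2):61/16,P:-13/16):179/32,F:45/32):115/32,(C:9/8,Y:55/8):139/32):37/64,H:37/64)
total length: 963/32

9/8,55/8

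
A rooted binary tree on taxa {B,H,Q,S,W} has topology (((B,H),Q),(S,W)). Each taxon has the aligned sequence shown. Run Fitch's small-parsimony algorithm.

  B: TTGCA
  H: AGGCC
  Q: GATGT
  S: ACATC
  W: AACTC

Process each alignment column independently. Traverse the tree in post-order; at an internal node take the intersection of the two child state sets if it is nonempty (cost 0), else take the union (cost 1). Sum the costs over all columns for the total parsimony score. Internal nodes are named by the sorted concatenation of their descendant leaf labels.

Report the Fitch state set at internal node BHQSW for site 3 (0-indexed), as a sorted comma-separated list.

site 0, node BH: B={T} ∪ H={A} → {A,T} (+1)
site 0, node BHQ: BH={A,T} ∪ Q={G} → {A,G,T} (+1)
site 0, node SW: S={A} ∩ W={A} → {A} (+0)
site 0, node BHQSW: BHQ={A,G,T} ∩ SW={A} → {A} (+0)
site 1, node BH: B={T} ∪ H={G} → {G,T} (+1)
site 1, node BHQ: BH={G,T} ∪ Q={A} → {A,G,T} (+1)
site 1, node SW: S={C} ∪ W={A} → {A,C} (+1)
site 1, node BHQSW: BHQ={A,G,T} ∩ SW={A,C} → {A} (+0)
site 2, node BH: B={G} ∩ H={G} → {G} (+0)
site 2, node BHQ: BH={G} ∪ Q={T} → {G,T} (+1)
site 2, node SW: S={A} ∪ W={C} → {A,C} (+1)
site 2, node BHQSW: BHQ={G,T} ∪ SW={A,C} → {A,C,G,T} (+1)
site 3, node BH: B={C} ∩ H={C} → {C} (+0)
site 3, node BHQ: BH={C} ∪ Q={G} → {C,G} (+1)
site 3, node SW: S={T} ∩ W={T} → {T} (+0)
site 3, node BHQSW: BHQ={C,G} ∪ SW={T} → {C,G,T} (+1)
site 4, node BH: B={A} ∪ H={C} → {A,C} (+1)
site 4, node BHQ: BH={A,C} ∪ Q={T} → {A,C,T} (+1)
site 4, node SW: S={C} ∩ W={C} → {C} (+0)
site 4, node BHQSW: BHQ={A,C,T} ∩ SW={C} → {C} (+0)
per-site changes: [2, 3, 3, 2, 2]; total = 12

C,G,T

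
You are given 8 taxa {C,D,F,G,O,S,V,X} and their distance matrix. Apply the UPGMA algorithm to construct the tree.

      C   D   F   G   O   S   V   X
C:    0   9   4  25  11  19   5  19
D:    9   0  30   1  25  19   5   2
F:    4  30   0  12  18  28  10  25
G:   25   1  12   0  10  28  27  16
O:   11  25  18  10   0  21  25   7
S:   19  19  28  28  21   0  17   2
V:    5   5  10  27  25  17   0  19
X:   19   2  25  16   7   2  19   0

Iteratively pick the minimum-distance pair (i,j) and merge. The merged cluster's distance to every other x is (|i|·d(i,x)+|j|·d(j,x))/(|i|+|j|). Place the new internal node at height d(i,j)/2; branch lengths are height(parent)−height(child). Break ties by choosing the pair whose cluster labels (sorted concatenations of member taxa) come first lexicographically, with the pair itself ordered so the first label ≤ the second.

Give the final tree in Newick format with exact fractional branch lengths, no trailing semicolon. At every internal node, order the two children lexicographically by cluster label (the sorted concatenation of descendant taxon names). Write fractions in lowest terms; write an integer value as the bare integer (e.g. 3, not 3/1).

(((C:2,F:2):7/4,V:15/4):353/60,((D:1/2,G:1/2):47/6,(O:7,(S:1,X:1):6):4/3):13/10)

1. join D+G (d=1) ⇒ DG; edges |D|=1/2, |G|=1/2
  updated: d(C,DG)=17, d(DG,F)=21, d(DG,O)=35/2, d(DG,S)=47/2, d(DG,V)=16, d(DG,X)=9
2. join S+X (d=2) ⇒ SX; edges |S|=1, |X|=1
  updated: d(C,SX)=19, d(DG,SX)=65/4, d(F,SX)=53/2, d(O,SX)=14, d(SX,V)=18
3. join C+F (d=4) ⇒ CF; edges |C|=2, |F|=2
  updated: d(CF,DG)=19, d(CF,O)=29/2, d(CF,SX)=91/4, d(CF,V)=15/2
4. join CF+V (d=15/2) ⇒ CFV; edges |CF|=7/4, |V|=15/4
  updated: d(CFV,DG)=18, d(CFV,O)=18, d(CFV,SX)=127/6
5. join O+SX (d=14) ⇒ OSX; edges |O|=7, |SX|=6
  updated: d(CFV,OSX)=181/9, d(DG,OSX)=50/3
6. join DG+OSX (d=50/3) ⇒ DGOSX; edges |DG|=47/6, |OSX|=4/3
  updated: d(CFV,DGOSX)=289/15
7. join CFV+DGOSX (d=289/15) ⇒ CDFGOSVX; edges |CFV|=353/60, |DGOSX|=13/10
final tree: (((C:2,F:2):7/4,V:15/4):353/60,((D:1/2,G:1/2):47/6,(O:7,(S:1,X:1):6):4/3):13/10)
total length: 837/20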